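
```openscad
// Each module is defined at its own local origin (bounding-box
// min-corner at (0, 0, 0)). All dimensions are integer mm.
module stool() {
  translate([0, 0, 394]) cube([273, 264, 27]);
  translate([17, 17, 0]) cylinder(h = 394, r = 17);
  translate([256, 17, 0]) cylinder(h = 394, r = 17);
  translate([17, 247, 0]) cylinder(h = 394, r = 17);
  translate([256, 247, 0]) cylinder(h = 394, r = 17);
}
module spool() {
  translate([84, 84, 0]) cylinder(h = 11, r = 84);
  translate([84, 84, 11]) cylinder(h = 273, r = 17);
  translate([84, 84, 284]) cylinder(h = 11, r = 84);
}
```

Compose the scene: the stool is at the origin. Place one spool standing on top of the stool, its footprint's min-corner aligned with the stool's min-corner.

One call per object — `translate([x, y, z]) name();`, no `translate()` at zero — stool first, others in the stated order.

stool();
translate([0, 0, 421]) spool();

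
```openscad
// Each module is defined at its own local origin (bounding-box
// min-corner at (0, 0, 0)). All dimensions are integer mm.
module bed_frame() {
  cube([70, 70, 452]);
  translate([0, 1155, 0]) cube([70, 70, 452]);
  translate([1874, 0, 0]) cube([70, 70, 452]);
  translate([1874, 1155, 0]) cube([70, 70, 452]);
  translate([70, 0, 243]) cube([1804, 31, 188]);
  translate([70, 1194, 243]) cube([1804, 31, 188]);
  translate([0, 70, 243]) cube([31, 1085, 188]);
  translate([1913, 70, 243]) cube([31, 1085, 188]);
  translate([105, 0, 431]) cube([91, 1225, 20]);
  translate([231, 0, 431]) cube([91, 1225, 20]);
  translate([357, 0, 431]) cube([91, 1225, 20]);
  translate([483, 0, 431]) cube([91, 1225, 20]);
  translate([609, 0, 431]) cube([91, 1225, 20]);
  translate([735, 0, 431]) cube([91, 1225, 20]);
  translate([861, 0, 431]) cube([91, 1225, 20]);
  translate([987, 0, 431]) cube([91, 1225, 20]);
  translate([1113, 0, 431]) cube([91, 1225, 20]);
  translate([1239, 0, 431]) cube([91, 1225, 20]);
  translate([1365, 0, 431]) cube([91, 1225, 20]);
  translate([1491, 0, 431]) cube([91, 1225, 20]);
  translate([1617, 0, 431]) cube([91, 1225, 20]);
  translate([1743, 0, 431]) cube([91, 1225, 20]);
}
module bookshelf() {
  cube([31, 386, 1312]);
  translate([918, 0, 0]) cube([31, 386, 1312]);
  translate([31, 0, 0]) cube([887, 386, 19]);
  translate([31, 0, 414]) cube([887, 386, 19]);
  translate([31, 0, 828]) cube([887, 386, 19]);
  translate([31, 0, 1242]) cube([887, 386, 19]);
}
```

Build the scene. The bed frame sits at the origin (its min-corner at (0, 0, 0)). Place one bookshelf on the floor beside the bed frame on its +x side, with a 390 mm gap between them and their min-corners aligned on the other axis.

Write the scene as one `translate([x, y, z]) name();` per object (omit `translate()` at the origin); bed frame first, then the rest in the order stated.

bed_frame();
translate([2334, 0, 0]) bookshelf();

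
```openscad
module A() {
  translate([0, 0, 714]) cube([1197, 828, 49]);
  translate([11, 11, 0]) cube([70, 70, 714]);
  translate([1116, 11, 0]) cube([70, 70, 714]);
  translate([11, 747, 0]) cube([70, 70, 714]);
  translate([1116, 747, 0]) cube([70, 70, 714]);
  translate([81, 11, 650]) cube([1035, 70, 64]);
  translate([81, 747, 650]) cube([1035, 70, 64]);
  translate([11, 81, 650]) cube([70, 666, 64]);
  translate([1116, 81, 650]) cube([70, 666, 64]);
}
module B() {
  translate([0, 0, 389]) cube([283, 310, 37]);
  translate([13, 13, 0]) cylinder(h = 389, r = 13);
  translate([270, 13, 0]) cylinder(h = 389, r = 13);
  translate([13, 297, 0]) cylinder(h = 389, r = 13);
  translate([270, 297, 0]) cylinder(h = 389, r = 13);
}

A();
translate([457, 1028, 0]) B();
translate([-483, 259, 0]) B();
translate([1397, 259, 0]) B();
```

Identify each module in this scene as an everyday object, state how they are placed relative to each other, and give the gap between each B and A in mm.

A is a table. B is a stool. Three stools sit around the table at the +y, −x, +x sides. The gap between each stool and the table is 200 mm.

Each stool's nearest face is 200 mm from the table's bounding box.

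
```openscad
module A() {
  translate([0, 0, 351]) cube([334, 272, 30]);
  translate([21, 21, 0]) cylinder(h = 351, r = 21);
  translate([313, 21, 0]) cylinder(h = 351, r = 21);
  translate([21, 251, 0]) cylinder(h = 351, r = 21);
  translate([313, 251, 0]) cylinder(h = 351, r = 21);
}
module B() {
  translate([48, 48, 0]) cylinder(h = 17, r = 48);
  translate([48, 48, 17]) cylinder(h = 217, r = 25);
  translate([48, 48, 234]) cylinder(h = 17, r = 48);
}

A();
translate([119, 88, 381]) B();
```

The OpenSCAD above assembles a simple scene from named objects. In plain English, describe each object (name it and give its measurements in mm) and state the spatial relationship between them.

A is a four-legged stool. The seat is a 334×272×30 mm slab whose top surface is at z = 381 mm; four round legs, each 42 mm in diameter, run from the floor (z = 0) to the underside of the seat, each leg's axis is inset half a diameter from the nearest pair of seat edges (so the leg's bounding box is flush with the corner).

B is a spool: two coaxial disc flanges of radius 48 mm and thickness 17 mm, joined by a core cylinder of radius 25 mm and height 217 mm. The lower flange rests on z = 0 and the three cylinders share a vertical axis.

The spool is on top of the stool, centred.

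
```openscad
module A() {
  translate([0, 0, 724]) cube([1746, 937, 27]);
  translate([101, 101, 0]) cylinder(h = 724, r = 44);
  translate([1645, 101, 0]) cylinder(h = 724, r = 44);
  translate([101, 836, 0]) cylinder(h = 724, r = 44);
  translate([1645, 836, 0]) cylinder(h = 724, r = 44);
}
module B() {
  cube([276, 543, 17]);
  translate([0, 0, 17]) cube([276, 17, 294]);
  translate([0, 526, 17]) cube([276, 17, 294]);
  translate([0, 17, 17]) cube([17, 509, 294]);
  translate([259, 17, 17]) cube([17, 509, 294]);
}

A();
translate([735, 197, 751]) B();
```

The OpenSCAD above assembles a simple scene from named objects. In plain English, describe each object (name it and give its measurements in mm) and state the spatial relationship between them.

A is a table with a 1746×937 mm rectangular top, 27 mm thick, top surface at z = 751 mm, supported by four round legs of 88 mm diameter, each leg's bounding box inset 57 mm from the nearest pair of top edges, running from the floor.

B is an open-topped rectangular box: outside dimensions 276×543×311 mm, with a uniform wall and base thickness of 17 mm. The base is a full 276×543 slab on the floor; four walls sit on top of the base. The front and back walls (the −y and +y sides) span the full width; the two side walls fit between them.

The open box is on top of the table, centred.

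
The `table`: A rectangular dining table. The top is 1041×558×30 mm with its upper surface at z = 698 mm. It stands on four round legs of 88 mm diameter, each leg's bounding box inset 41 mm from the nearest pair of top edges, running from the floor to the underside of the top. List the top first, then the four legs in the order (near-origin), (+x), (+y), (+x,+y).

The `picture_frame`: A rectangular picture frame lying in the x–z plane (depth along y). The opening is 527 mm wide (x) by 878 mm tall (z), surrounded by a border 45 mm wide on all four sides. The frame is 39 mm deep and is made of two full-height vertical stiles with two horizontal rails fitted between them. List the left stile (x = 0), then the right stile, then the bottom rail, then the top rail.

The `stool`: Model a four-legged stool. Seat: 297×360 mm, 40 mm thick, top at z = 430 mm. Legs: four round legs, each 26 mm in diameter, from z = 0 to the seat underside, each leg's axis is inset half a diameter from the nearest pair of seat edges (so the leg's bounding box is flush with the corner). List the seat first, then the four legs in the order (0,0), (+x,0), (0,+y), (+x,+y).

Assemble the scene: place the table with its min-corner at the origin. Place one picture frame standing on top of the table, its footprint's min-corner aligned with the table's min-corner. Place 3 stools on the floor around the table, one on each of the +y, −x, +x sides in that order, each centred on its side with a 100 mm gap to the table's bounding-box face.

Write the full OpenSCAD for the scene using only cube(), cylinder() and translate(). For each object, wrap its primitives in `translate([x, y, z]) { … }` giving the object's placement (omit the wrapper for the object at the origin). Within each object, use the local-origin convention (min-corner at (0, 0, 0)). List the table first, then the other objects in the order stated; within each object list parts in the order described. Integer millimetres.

translate([0, 0, 668]) cube([1041, 558, 30]);
translate([85, 85, 0]) cylinder(h = 668, r = 44);
translate([956, 85, 0]) cylinder(h = 668, r = 44);
translate([85, 473, 0]) cylinder(h = 668, r = 44);
translate([956, 473, 0]) cylinder(h = 668, r = 44);
translate([0, 0, 698]) {
  cube([45, 39, 968]);
  translate([572, 0, 0]) cube([45, 39, 968]);
  translate([45, 0, 0]) cube([527, 39, 45]);
  translate([45, 0, 923]) cube([527, 39, 45]);
}
translate([372, 658, 0]) {
  translate([0, 0, 390]) cube([297, 360, 40]);
  translate([13, 13, 0]) cylinder(h = 390, r = 13);
  translate([284, 13, 0]) cylinder(h = 390, r = 13);
  translate([13, 347, 0]) cylinder(h = 390, r = 13);
  translate([284, 347, 0]) cylinder(h = 390, r = 13);
}
translate([-397, 99, 0]) {
  translate([0, 0, 390]) cube([297, 360, 40]);
  translate([13, 13, 0]) cylinder(h = 390, r = 13);
  translate([284, 13, 0]) cylinder(h = 390, r = 13);
  translate([13, 347, 0]) cylinder(h = 390, r = 13);
  translate([284, 347, 0]) cylinder(h = 390, r = 13);
}
translate([1141, 99, 0]) {
  translate([0, 0, 390]) cube([297, 360, 40]);
  translate([13, 13, 0]) cylinder(h = 390, r = 13);
  translate([284, 13, 0]) cylinder(h = 390, r = 13);
  translate([13, 347, 0]) cylinder(h = 390, r = 13);
  translate([284, 347, 0]) cylinder(h = 390, r = 13);
}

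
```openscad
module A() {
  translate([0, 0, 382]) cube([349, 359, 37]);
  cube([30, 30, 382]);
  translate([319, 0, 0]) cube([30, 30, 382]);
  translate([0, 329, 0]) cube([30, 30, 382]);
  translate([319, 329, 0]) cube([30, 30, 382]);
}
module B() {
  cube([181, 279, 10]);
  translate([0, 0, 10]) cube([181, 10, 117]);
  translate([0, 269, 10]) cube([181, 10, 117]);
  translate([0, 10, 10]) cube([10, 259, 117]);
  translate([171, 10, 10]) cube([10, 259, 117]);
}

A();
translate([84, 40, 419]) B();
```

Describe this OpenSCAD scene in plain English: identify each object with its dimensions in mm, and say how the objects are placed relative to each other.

A is a four-legged stool. The seat is 349×359 mm, 37 mm thick, top at z = 419 mm. It stands on four square legs, each 30×30 mm in cross-section, from z = 0 to the seat underside, each flush with a corner of the seat.

B is an open storage box with external size 181×279×127 mm and wall thickness 10 mm (the base is also 10 mm thick). The base covers the whole footprint; the four walls stand on the base, with the y-facing walls full-width and the x-facing walls fitting between their inner faces.

The open box is on top of the stool, centred.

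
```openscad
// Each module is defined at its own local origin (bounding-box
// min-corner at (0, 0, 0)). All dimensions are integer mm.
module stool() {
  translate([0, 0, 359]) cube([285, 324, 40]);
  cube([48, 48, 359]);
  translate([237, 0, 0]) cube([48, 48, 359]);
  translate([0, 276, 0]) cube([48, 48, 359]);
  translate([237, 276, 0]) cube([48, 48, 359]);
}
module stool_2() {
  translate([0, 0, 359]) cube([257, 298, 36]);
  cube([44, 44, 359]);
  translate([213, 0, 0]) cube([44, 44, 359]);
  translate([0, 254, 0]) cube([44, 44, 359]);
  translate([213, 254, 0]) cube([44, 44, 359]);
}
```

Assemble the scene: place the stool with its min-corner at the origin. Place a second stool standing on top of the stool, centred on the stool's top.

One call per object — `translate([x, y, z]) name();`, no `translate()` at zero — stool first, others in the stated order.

stool();
translate([14, 13, 399]) stool_2();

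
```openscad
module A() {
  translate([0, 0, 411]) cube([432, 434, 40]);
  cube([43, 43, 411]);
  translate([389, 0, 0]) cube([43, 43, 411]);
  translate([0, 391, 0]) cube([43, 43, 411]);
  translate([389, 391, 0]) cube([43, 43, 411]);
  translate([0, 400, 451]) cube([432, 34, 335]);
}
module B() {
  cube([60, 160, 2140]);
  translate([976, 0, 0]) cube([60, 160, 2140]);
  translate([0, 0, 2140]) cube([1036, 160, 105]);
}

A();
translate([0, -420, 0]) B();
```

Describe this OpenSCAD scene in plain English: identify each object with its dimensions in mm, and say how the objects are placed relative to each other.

A is a chair: 432×434 mm seat, 40 mm thick, top at z = 451 mm, on four 43 mm square corner legs flush with the seat edges. A 34 mm thick backrest slab spans the full seat width, extending 335 mm above the seat top, its back face flush with the seat's +y edge.

B is a rectangular door frame: two vertical jambs of 60×160 mm section, 2140 mm tall, with a clear opening 916 mm wide between their inner faces. A header 105 mm tall and 160 mm deep lies on top of the jambs and spans the full outside width.

The door frame is on the floor beside the chair on its −y side.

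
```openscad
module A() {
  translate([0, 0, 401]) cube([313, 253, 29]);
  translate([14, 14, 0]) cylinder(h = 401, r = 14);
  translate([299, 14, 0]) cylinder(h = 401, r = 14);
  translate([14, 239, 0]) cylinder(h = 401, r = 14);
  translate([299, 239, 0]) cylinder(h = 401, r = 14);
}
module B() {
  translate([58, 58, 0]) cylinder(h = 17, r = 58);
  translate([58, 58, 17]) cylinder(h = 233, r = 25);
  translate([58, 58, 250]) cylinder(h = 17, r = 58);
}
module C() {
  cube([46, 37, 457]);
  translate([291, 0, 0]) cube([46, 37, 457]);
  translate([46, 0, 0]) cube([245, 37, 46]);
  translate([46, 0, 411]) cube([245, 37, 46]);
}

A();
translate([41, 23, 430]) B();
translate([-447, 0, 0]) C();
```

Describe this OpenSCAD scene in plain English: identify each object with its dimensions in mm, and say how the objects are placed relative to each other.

A is a four-legged stool. The seat is a 313×253×29 mm slab whose top surface is at z = 430 mm; four round legs, each 28 mm in diameter, run from the floor (z = 0) to the underside of the seat, each leg's axis is inset half a diameter from the nearest pair of seat edges (so the leg's bounding box is flush with the corner).

B is a spool: two coaxial disc flanges of radius 58 mm and thickness 17 mm, joined by a core cylinder of radius 25 mm and height 233 mm. The lower flange rests on z = 0 and the three cylinders share a vertical axis.

C is a rectangular picture frame lying in the x–z plane (depth along y). The opening is 245 mm wide (x) by 365 mm tall (z), surrounded by a border 46 mm wide on all four sides. The frame is 37 mm deep and is made of two full-height vertical stiles with two horizontal rails fitted between them.

The spool is on top of the stool. The picture frame is on the floor beside the stool on its −x side.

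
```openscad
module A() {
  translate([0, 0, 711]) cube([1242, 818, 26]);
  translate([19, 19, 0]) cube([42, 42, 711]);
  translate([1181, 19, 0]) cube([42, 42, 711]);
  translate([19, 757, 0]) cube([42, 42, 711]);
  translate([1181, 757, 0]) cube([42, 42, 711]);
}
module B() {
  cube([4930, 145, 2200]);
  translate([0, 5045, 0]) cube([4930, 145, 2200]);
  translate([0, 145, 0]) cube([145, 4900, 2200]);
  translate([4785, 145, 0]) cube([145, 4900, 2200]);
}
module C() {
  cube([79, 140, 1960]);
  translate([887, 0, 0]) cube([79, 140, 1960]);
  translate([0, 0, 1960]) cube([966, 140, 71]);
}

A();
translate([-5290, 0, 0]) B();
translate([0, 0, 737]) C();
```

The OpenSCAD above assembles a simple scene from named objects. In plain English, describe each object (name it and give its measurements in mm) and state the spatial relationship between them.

A is a table with a 1242×818 mm rectangular top, 26 mm thick, top surface at z = 737 mm, supported by four 42×42 mm square legs, each inset 19 mm from the nearest pair of top edges, running from the floor.

B is a box-shaped house frame (walls only): outside footprint 4930×5190 mm, wall height 2200 mm, wall thickness 145 mm. The two y-facing walls run the full x-width; the two x-facing walls fit between the inner faces of the y-facing walls.

C is a door frame. The clear opening is 808 mm wide and 1960 mm high. Two 79 mm wide jambs, 140 mm deep, stand either side of the opening from the floor to the top of the opening. A 71 mm thick head sits across the top of both jambs, spanning the full outside width of the frame.

The house frame is on the floor beside the table on its −x side. The door frame is on top of the table.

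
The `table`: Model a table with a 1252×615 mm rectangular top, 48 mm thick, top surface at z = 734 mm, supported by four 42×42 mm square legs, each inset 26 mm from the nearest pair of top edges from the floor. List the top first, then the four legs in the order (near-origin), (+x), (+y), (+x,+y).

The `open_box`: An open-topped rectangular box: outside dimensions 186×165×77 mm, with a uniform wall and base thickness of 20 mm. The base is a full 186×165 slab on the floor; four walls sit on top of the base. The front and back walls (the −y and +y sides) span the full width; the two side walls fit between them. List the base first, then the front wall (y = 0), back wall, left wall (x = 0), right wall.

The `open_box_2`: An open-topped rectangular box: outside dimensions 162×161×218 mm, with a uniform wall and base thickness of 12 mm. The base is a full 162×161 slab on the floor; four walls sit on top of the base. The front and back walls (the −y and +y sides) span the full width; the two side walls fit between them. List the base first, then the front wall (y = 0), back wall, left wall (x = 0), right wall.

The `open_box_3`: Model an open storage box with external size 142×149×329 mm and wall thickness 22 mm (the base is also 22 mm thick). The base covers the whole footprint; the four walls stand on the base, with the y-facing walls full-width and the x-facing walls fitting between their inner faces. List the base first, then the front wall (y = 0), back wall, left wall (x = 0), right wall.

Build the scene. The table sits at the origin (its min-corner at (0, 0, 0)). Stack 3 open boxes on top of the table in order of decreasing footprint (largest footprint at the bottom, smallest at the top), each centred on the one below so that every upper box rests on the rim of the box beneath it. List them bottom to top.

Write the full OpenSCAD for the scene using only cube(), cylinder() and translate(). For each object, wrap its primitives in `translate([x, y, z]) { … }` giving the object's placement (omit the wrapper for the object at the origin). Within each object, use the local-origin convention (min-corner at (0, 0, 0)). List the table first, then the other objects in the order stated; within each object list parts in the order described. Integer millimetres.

translate([0, 0, 686]) cube([1252, 615, 48]);
translate([26, 26, 0]) cube([42, 42, 686]);
translate([1184, 26, 0]) cube([42, 42, 686]);
translate([26, 547, 0]) cube([42, 42, 686]);
translate([1184, 547, 0]) cube([42, 42, 686]);
translate([533, 225, 734]) {
  cube([186, 165, 20]);
  translate([0, 0, 20]) cube([186, 20, 57]);
  translate([0, 145, 20]) cube([186, 20, 57]);
  translate([0, 20, 20]) cube([20, 125, 57]);
  translate([166, 20, 20]) cube([20, 125, 57]);
}
translate([545, 227, 811]) {
  cube([162, 161, 12]);
  translate([0, 0, 12]) cube([162, 12, 206]);
  translate([0, 149, 12]) cube([162, 12, 206]);
  translate([0, 12, 12]) cube([12, 137, 206]);
  translate([150, 12, 12]) cube([12, 137, 206]);
}
translate([555, 233, 1029]) {
  cube([142, 149, 22]);
  translate([0, 0, 22]) cube([142, 22, 307]);
  translate([0, 127, 22]) cube([142, 22, 307]);
  translate([0, 22, 22]) cube([22, 105, 307]);
  translate([120, 22, 22]) cube([22, 105, 307]);
}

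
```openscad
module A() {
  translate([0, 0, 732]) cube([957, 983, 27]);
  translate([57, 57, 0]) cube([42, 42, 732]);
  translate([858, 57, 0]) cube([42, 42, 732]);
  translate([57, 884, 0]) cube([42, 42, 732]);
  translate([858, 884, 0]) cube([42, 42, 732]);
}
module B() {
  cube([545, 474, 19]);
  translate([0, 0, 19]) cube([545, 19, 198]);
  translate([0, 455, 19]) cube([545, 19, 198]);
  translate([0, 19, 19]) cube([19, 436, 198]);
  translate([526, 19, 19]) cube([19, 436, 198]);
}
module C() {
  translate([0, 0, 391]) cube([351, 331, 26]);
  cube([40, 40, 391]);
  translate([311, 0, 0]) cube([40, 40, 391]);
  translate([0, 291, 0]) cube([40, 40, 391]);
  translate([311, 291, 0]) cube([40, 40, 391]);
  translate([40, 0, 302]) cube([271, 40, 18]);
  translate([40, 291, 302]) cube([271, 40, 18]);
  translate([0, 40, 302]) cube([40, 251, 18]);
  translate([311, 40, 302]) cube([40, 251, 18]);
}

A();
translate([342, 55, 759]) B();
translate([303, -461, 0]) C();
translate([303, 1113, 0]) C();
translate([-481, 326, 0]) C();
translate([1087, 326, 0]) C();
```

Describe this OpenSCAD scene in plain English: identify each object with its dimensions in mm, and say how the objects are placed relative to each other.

A is a table with a 957×983 mm rectangular top, 27 mm thick, top surface at z = 759 mm, supported by four 42×42 mm square legs, each inset 57 mm from the nearest pair of top edges, running from the floor.

B is an open storage box with external size 545×474×217 mm and wall thickness 19 mm (the base is also 19 mm thick). The base covers the whole footprint; the four walls stand on the base, with the y-facing walls full-width and the x-facing walls fitting between their inner faces.

C is a four-legged stool. The seat is a 351×331×26 mm slab whose top surface is at z = 417 mm; four square legs, each 40×40 mm in cross-section, run from the floor (z = 0) to the underside of the seat, each flush with a corner of the seat. Four stretchers, 40 mm wide and 18 mm tall, connect adjacent legs with their undersides at z = 302 mm, each running between the inner faces of the legs it joins and aligned with the legs' outer faces on the other axis.

The open box is on top of the table. Four stools sit around the table at the −y, +y, −x, +x sides.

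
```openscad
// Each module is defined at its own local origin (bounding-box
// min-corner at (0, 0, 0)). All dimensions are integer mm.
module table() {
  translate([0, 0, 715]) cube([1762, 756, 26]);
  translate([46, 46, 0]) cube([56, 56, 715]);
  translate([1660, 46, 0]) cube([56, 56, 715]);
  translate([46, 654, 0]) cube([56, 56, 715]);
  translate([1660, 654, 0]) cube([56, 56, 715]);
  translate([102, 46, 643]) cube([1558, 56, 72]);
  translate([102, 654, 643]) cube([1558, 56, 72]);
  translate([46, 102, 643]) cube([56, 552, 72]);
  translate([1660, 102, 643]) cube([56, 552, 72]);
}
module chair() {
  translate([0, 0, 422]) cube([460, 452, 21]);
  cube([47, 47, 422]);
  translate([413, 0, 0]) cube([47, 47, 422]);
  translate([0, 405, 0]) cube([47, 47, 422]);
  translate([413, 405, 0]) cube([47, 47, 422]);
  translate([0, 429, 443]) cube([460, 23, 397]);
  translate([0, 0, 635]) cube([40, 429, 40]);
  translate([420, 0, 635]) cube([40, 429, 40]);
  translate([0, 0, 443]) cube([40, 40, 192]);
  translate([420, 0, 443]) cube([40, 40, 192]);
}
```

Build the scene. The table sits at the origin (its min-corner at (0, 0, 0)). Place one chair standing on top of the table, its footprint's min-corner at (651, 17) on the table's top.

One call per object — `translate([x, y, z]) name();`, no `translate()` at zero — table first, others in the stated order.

table();
translate([651, 17, 741]) chair();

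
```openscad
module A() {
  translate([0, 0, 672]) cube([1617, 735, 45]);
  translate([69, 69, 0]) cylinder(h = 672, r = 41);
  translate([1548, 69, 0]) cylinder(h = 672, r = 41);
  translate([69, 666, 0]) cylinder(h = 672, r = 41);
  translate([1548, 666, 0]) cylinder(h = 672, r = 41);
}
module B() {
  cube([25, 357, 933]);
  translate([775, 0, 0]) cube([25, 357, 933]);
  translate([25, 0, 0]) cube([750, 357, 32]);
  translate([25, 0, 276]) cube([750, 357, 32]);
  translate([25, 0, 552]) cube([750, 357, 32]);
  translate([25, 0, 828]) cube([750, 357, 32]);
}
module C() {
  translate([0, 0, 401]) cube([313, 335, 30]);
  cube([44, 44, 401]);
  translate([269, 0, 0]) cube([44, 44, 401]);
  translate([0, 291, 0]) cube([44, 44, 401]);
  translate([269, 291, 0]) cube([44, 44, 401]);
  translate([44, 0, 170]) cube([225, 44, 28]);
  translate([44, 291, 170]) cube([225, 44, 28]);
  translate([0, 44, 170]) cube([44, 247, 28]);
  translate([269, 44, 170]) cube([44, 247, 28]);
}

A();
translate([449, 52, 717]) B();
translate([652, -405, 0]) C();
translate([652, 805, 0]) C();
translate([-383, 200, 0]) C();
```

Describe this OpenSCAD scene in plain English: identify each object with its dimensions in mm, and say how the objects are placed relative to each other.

A is a table with a 1617×735 mm rectangular top, 45 mm thick, top surface at z = 717 mm, supported by four round legs of 82 mm diameter, each leg's bounding box inset 28 mm from the nearest pair of top edges, running from the floor.

B is a bookshelf 800 mm wide overall, 357 mm deep and 933 mm tall. The two sides are 25 mm thick vertical panels. 4 horizontal shelves of 32 mm thickness span between the inner faces of the sides; the lowest shelf sits on the floor and shelves are stacked with a clear vertical gap of 244 mm between each pair.

C is a simple wooden stool: a rectangular seat 313 mm (x) by 335 mm (y), 30 mm thick, top face at z = 431 mm, on four square legs, each 44×44 mm in cross-section. The legs rest on z = 0, each flush with a corner of the seat. Four stretchers, 44 mm wide and 28 mm tall, connect adjacent legs with their undersides at z = 170 mm, each running between the inner faces of the legs it joins and aligned with the legs' outer faces on the other axis.

The bookshelf is on top of the table. Three stools sit around the table at the −y, +y, −x sides.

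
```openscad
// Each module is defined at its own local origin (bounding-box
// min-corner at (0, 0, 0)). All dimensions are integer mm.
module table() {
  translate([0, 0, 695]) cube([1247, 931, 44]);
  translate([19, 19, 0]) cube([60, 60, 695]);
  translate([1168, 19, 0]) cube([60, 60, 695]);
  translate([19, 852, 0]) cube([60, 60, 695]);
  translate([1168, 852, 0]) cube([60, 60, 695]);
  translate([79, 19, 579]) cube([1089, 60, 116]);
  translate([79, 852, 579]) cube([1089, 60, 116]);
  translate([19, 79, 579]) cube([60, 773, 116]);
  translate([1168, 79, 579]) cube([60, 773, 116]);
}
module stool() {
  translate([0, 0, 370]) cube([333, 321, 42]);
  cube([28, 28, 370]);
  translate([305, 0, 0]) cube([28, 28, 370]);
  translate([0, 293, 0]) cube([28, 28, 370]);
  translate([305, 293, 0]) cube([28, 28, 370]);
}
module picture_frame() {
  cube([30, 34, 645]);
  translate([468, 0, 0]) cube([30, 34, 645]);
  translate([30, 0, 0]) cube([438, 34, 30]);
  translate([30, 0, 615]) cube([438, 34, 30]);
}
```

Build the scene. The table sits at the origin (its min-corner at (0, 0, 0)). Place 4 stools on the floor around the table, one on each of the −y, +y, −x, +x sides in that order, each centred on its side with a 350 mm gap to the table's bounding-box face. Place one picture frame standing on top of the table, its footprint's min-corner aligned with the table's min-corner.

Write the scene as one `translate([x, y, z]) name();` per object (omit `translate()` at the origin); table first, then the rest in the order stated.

table();
translate([457, -671, 0]) stool();
translate([457, 1281, 0]) stool();
translate([-683, 305, 0]) stool();
translate([1597, 305, 0]) stool();
translate([0, 0, 739]) picture_frame();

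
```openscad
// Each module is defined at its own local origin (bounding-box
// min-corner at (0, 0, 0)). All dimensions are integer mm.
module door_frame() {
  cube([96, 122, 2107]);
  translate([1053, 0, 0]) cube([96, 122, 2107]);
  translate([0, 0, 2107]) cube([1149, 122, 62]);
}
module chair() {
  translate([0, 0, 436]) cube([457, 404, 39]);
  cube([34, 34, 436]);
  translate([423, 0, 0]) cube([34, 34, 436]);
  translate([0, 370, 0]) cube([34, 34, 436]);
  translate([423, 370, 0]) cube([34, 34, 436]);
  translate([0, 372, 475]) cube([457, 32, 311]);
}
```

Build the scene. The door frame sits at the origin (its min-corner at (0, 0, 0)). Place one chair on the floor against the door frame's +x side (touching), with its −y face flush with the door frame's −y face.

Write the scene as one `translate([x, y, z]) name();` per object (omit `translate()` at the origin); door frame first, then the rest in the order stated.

door_frame();
translate([1149, 0, 0]) chair();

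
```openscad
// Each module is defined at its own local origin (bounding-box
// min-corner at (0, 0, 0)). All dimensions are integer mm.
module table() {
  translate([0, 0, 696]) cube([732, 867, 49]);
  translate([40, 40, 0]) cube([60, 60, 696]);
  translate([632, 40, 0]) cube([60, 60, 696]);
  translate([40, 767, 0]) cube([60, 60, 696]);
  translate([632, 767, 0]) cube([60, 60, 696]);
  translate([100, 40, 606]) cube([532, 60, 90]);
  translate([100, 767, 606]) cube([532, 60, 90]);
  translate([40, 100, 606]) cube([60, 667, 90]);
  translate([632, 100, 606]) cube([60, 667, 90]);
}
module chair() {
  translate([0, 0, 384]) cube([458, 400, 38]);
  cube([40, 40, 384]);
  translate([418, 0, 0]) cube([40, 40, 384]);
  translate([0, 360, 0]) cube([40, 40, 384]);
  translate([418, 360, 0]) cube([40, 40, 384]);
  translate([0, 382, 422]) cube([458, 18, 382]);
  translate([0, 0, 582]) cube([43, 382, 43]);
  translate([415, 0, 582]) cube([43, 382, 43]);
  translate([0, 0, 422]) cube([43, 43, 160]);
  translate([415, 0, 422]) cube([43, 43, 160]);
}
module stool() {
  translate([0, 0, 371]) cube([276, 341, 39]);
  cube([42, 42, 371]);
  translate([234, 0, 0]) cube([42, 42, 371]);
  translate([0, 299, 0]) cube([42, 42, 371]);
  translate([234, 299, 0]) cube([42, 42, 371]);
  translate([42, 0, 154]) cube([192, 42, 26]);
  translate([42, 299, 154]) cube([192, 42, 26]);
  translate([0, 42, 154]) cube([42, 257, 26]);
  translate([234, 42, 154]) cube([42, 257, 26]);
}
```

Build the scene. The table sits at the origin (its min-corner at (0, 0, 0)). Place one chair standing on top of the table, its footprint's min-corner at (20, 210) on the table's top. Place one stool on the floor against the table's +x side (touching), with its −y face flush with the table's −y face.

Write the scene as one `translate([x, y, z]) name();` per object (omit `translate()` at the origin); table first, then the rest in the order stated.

table();
translate([20, 210, 745]) chair();
translate([732, 0, 0]) stool();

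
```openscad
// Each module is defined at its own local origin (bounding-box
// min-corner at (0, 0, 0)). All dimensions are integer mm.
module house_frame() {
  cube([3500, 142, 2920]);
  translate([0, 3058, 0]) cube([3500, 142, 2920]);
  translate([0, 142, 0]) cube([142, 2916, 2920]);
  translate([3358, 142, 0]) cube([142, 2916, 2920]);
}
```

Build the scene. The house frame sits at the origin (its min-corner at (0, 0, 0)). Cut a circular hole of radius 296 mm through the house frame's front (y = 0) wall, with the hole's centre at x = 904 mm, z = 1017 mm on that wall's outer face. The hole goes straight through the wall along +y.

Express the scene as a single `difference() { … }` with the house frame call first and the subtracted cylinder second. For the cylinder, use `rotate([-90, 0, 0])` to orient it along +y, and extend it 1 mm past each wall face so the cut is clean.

difference() {
  house_frame();
  translate([904, -1, 1017]) rotate([-90, 0, 0]) cylinder(h = 144, r = 296);
}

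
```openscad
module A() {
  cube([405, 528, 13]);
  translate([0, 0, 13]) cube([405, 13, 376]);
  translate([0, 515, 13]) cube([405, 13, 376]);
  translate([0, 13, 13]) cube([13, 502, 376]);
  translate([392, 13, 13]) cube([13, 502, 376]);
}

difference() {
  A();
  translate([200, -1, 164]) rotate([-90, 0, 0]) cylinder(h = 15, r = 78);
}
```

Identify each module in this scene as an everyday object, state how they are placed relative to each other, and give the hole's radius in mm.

The subtracted cylinder has r = 78 mm.

A is an open box. The open box has a circular hole through its front wall. The hole's radius is 78 mm.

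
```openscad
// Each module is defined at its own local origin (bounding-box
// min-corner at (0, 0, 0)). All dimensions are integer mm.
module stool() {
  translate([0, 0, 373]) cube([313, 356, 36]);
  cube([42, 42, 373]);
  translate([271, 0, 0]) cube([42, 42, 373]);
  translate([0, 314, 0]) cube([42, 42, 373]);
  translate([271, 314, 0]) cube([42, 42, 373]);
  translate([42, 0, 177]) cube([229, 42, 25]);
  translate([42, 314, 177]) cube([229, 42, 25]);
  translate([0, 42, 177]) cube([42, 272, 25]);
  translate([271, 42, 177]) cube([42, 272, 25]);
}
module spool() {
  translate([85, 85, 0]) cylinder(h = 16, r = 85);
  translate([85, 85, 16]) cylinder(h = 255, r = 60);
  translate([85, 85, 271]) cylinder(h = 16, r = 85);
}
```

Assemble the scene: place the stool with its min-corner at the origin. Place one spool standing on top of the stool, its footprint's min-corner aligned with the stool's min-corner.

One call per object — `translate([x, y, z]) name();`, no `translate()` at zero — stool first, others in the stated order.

stool();
translate([0, 0, 409]) spool();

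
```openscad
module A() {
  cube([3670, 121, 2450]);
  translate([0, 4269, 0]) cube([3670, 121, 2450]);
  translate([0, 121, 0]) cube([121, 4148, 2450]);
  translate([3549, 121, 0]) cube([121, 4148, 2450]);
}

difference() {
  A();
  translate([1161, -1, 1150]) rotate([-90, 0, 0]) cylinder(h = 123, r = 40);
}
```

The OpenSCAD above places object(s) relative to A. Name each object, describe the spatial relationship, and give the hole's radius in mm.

A is a house frame. The house frame has a circular hole through its front wall. The hole's radius is 40 mm.

The subtracted cylinder has r = 40 mm.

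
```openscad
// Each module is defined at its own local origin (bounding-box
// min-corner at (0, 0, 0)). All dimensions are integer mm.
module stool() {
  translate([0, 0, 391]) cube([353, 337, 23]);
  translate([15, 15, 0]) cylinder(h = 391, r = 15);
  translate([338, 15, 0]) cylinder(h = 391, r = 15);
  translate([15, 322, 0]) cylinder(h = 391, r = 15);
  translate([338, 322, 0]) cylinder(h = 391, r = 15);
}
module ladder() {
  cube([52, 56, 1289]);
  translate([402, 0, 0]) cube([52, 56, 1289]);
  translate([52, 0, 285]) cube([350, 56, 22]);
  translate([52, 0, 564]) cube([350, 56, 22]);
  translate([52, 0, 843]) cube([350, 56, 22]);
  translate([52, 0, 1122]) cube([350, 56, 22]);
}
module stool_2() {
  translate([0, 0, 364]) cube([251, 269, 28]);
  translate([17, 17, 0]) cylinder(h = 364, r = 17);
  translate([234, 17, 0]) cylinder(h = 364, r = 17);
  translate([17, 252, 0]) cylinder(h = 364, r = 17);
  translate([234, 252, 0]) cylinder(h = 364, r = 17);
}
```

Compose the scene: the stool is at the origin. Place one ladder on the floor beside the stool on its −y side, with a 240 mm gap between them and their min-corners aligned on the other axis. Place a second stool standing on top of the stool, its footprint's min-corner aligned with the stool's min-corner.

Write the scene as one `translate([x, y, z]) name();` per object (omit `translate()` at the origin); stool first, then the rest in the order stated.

stool();
translate([0, -296, 0]) ladder();
translate([0, 0, 414]) stool_2();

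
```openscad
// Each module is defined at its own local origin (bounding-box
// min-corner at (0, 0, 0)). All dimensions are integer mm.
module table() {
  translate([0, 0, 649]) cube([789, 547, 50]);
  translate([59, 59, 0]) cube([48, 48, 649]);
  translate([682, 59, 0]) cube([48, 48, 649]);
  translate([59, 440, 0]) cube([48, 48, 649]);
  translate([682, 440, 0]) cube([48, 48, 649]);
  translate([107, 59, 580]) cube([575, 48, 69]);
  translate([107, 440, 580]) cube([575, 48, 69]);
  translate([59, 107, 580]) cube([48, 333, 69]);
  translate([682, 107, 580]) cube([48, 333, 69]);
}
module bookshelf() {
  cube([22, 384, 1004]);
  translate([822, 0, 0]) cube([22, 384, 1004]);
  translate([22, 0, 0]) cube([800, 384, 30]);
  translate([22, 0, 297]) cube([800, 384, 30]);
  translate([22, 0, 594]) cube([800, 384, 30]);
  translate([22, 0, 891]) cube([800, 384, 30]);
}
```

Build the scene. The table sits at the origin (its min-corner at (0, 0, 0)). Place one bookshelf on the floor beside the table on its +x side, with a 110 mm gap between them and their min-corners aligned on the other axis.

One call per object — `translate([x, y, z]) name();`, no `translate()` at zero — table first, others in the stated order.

table();
translate([899, 0, 0]) bookshelf();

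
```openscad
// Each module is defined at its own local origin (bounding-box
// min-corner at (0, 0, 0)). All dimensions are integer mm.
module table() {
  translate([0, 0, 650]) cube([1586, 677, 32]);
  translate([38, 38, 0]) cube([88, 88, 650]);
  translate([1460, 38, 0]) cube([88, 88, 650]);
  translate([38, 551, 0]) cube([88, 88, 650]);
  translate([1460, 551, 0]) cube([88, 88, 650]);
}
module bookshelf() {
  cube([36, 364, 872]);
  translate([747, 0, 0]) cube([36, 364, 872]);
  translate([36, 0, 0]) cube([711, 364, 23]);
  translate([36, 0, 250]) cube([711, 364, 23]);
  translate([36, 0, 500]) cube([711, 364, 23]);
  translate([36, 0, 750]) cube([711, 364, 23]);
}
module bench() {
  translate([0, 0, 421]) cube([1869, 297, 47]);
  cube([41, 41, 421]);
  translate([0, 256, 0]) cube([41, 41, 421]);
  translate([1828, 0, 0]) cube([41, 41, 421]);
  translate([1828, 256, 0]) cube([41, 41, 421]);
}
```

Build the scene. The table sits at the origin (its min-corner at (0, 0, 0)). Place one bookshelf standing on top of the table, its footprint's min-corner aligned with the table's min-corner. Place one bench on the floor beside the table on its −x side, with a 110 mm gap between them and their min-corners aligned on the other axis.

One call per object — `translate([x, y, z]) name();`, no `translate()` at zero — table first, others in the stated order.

table();
translate([0, 0, 682]) bookshelf();
translate([-1979, 0, 0]) bench();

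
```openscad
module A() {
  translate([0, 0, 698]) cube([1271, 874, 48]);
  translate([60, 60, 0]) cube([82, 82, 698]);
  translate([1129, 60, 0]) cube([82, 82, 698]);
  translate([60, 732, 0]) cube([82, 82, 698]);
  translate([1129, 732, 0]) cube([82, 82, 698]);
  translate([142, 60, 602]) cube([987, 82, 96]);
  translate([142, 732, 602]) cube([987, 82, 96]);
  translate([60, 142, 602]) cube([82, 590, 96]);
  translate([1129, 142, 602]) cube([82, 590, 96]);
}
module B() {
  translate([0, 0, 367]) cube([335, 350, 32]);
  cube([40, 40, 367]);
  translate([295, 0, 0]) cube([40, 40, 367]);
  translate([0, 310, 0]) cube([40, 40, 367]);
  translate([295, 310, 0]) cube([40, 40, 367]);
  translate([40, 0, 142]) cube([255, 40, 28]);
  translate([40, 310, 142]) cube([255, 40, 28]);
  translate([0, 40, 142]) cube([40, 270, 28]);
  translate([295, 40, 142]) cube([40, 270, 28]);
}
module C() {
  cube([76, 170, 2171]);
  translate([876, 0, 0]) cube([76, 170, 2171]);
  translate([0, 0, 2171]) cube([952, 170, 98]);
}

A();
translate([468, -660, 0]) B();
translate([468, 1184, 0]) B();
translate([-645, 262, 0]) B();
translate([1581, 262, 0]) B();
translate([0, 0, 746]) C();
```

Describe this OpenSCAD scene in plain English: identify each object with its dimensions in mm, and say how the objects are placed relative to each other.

A is a rectangular dining table. The top is 1271×874×48 mm with its upper surface at z = 746 mm. It stands on four 82×82 mm square legs, each inset 60 mm from the nearest pair of top edges, running from the floor to the underside of the top. Four apron rails, 82 mm thick and 96 mm tall, run between adjacent legs with their top edges flush with the underside of the top and their outer faces flush with the legs' outer faces.

B is a four-legged stool. The seat is 335×350 mm, 32 mm thick, top at z = 399 mm. It stands on four square legs, each 40×40 mm in cross-section, from z = 0 to the seat underside, each flush with a corner of the seat. Four stretchers, 40 mm wide and 28 mm tall, connect adjacent legs with their undersides at z = 142 mm, each running between the inner faces of the legs it joins and aligned with the legs' outer faces on the other axis.

C is a rectangular door frame: two vertical jambs of 76×170 mm section, 2171 mm tall, with a clear opening 800 mm wide between their inner faces. A header 98 mm tall and 170 mm deep lies on top of the jambs and spans the full outside width.

Four stools sit around the table at the −y, +y, −x, +x sides. The door frame is on top of the table.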